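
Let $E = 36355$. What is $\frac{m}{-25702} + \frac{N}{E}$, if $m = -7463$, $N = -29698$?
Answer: $- \frac{491980631}{934396210} \approx -0.52652$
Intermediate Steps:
$\frac{m}{-25702} + \frac{N}{E} = - \frac{7463}{-25702} - \frac{29698}{36355} = \left(-7463\right) \left(- \frac{1}{25702}\right) - \frac{29698}{36355} = \frac{7463}{25702} - \frac{29698}{36355} = - \frac{491980631}{934396210}$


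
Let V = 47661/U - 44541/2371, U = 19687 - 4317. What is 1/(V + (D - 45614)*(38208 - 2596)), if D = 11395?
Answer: -36442270/44408806909864499 ≈ -8.2061e-10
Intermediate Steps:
U = 15370
V = -571590939/36442270 (V = 47661/15370 - 44541/2371 = -571590939/36442270 ≈ -15.685)
1/(V + (D - 45614)*(38208 - 2596)) = 1/(-571590939/36442270 + (11395 - 45614)*(38208 - 2596)) = 1/(-571590939/36442270 - 34219*35612) = 1/(-571590939/36442270 - 1218607028) = 1/(-44408806909864499/36442270) = -36442270/44408806909864499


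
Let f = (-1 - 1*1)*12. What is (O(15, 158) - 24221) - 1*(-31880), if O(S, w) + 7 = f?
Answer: 7628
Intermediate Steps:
f = -24 (f = (-1 - 1)*12 = -2*12 = -24)
O(S, w) = -31 (O(S, w) = -7 - 24 = -31)
(O(15, 158) - 24221) - 1*(-31880) = (-31 - 24221) - 1*(-31880) = -24252 + 31880 = 7628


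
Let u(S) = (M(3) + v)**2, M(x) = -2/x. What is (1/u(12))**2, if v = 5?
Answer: 81/28561 ≈ 0.0028360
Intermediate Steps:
u(S) = 169/9 (u(S) = (-2/3 + 5)**2 = (13/3)**2 = 169/9)
(1/u(12))**2 = (1/(169/9))**2 = (9/169)**2 = 81/28561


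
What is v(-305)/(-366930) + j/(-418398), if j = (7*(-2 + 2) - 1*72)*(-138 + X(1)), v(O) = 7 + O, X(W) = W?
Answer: -2125739/93383685 ≈ -0.022763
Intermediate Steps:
j = 9864 (j = (7*(-2 + 2) - 1*72)*(-138 + 1) = (7*0 - 72)*(-137) = (0 - 72)*(-137) = -72*(-137) = 9864)
v(-305)/(-366930) + j/(-418398) = (7 - 305)/(-366930) + 9864/(-418398) = -298*(-1/366930) + 9864*(-1/418398) = 149/183465 - 12/509 = -2125739/93383685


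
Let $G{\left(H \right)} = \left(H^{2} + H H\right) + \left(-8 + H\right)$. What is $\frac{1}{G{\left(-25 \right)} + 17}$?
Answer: $\frac{1}{1234} \approx 0.00081037$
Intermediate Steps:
$G{\left(H \right)} = -8 + H + 2 H^{2}$ ($G{\left(H \right)} = \left(H^{2} + H^{2}\right) + \left(-8 + H\right) = 2 H^{2} + \left(-8 + H\right) = -8 + H + 2 H^{2}$)
$\frac{1}{G{\left(-25 \right)} + 17} = \frac{1}{\left(-8 - 25 + 2 \left(-25\right)^{2}\right) + 17} = \frac{1}{\left(-8 - 25 + 2 \cdot 625\right) + 17} = \frac{1}{\left(-8 - 25 + 1250\right) + 17} = \frac{1}{1217 + 17} = \frac{1}{1234}$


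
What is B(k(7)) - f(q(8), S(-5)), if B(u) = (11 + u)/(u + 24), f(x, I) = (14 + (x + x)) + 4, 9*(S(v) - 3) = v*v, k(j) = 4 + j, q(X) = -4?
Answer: -328/35 ≈ -9.3714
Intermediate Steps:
S(v) = 3 + v**2/9 (S(v) = 3 + (v*v)/9 = 3 + v**2/9)
f(x, I) = 18 + 2*x (f(x, I) = (14 + 2*x) + 4 = 18 + 2*x)
B(u) = (11 + u)/(24 + u)
B(k(7)) - f(q(8), S(-5)) = (11 + (4 + 7))/(24 + (4 + 7)) - (18 + 2*(-4)) = (11 + 11)/(24 + 11) - (18 - 8) = 22/35 - 1*10 = (1/35)*22 - 10 = 22/35 - 10 = -328/35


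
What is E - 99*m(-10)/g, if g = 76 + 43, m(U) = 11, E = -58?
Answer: -7991/119 ≈ -67.151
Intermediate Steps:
g = 119
E - 99*m(-10)/g = -58 - 1089/119 = -7991/119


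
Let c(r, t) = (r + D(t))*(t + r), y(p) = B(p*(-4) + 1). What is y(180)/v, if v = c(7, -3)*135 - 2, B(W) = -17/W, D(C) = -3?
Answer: 17/1551602 ≈ 1.0956e-5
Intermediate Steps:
y(p) = -17/(1 - 4*p) (y(p) = -17/(p*(-4) + 1) = -17/(-4*p + 1) = -17/(1 - 4*p))
c(r, t) = (-3 + r)*(r + t) (c(r, t) = (r - 3)*(t + r) = (-3 + r)*(r + t))
v = 2158 (v = (7**2 - 3*7 - 3*(-3) + 7*(-3))*135 - 2 = (49 - 21 + 9 - 21)*135 - 2 = 16*135 - 2 = 2160 - 2 = 2158)
y(180)/v = (17/(-1 + 4*180))/2158 = (17/(-1 + 720))*(1/2158) = (17/719)*(1/2158) = 17/1551602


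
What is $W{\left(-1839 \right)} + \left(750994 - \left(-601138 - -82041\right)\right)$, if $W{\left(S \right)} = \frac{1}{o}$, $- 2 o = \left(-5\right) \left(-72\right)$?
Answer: $\frac{228616379}{180} \approx 1.2701 \cdot 10^{6}$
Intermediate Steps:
$o = -180$ ($o = - \frac{\left(-5\right) \left(-72\right)}{2} = \left(- \frac{1}{2}\right) 360 = -180$)
$W{\left(S \right)} = - \frac{1}{180}$ ($W{\left(S \right)} = \frac{1}{-180} = - \frac{1}{180}$)
$W{\left(-1839 \right)} + \left(750994 - \left(-601138 - -82041\right)\right) = - \frac{1}{180} + \left(750994 - \left(-601138 - -82041\right)\right) = - \frac{1}{180} + \left(750994 - \left(-601138 + 82041\right)\right) = - \frac{1}{180} + \left(750994 - -519097\right) = - \frac{1}{180} + \left(750994 + 519097\right) = - \frac{1}{180} + 1270091 = \frac{228616379}{180}$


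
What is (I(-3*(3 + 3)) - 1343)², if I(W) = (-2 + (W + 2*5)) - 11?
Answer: 1860496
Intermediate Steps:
I(W) = -3 + W (I(W) = (-2 + (W + 10)) - 11 = (-2 + (10 + W)) - 11 = (8 + W) - 11 = -3 + W)
(I(-3*(3 + 3)) - 1343)² = ((-3 - 3*(3 + 3)) - 1343)² = ((-3 - 3*6) - 1343)² = ((-3 - 18) - 1343)² = (-21 - 1343)² = (-1364)² = 1860496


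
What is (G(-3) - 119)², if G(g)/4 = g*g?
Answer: 6889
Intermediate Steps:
G(g) = 4*g² (G(g) = 4*(g*g) = 4*g²)
(G(-3) - 119)² = (4*(-3)² - 119)² = (4*9 - 119)² = (36 - 119)² = (-83)² = 6889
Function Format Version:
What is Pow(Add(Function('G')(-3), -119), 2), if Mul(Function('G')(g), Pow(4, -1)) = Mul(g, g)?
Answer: 6889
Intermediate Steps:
Function('G')(g) = Mul(4, Pow(g, 2)) (Function('G')(g) = Mul(4, Mul(g, g)) = Mul(4, Pow(g, 2)))
Pow(Add(Function('G')(-3), -119), 2) = Pow(Add(Mul(4, Pow(-3, 2)), -119), 2) = Pow(Add(Mul(4, 9), -119), 2) = Pow(Add(36, -119), 2) = Pow(-83, 2) = 6889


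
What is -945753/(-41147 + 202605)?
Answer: -945753/161458 ≈ -5.8576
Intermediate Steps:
-945753/(-41147 + 202605) = -945753/161458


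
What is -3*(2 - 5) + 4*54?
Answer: 225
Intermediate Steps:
-3*(2 - 5) + 4*54 = -3*(-3) + 216 = 9 + 216 = 225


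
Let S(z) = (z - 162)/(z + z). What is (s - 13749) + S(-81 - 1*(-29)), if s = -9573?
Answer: -1212637/52 ≈ -23320.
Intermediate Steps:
S(z) = (-162 + z)/(2*z) (S(z) = (-162 + z)/((2*z)) = (-162 + z)*(1/(2*z)) = (-162 + z)/(2*z))
(s - 13749) + S(-81 - 1*(-29)) = (-9573 - 13749) + (-162 + (-81 - 1*(-29)))/(2*(-81 - 1*(-29))) = -23322 + (-162 + (-81 + 29))/(2*(-81 + 29)) = -23322 + (1/2)*(-162 - 52)/(-52) = -23322 + (1/2)*(-1/52)*(-214) = -23322 + 107/52 = -1212637/52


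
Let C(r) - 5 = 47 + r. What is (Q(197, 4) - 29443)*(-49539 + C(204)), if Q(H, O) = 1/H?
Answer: 285854706410/197 ≈ 1.4510e+9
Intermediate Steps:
C(r) = 52 + r (C(r) = 5 + (47 + r) = 52 + r)
(Q(197, 4) - 29443)*(-49539 + C(204)) = (1/197 - 29443)*(-49539 + (52 + 204)) = (1/197 - 29443)*(-49539 + 256) = -5800270/197*(-49283) = 285854706410/197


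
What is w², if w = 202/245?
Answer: 40804/60025 ≈ 0.67978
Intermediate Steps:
w = 202/245 (w = 202*(1/245) = 202/245 ≈ 0.82449)
w² = (202/245)² = 40804/60025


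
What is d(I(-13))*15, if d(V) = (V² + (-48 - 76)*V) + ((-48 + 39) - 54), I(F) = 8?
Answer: -14865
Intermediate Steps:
d(V) = -63 + V² - 124*V (d(V) = (V² - 124*V) + (-9 - 54) = (V² - 124*V) - 63 = -63 + V² - 124*V)
d(I(-13))*15 = (-63 + 8² - 124*8)*15 = (-63 + 64 - 992)*15 = -991*15 = -14865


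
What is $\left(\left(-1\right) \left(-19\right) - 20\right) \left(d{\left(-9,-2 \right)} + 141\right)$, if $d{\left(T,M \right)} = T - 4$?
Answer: $-128$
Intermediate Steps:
$d{\left(T,M \right)} = -4 + T$
$\left(\left(-1\right) \left(-19\right) - 20\right) \left(d{\left(-9,-2 \right)} + 141\right) = \left(\left(-1\right) \left(-19\right) - 20\right) \left(\left(-4 - 9\right) + 141\right) = \left(19 - 20\right) \left(-13 + 141\right) = \left(-1\right) 128 = -128$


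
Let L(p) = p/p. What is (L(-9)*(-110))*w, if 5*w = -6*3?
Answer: 396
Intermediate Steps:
w = -18/5 (w = (-6*3)/5 = (⅕)*(-18) = -18/5 ≈ -3.6000)
L(p) = 1
(L(-9)*(-110))*w = (1*(-110))*(-18/5) = -110*(-18/5) = 396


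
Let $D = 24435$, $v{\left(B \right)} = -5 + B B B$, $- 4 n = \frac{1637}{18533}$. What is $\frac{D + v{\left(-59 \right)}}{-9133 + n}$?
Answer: $\frac{13414111268}{677049193} \approx 19.813$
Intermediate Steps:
$n = - \frac{1637}{74132}$ ($n = - \frac{1637 \cdot \frac{1}{18533}}{4} = \left(- \frac{1}{4}\right) \frac{1637}{18533} = - \frac{1637}{74132} \approx -0.022082$)
$v{\left(B \right)} = -5 + B^{3}$ ($v{\left(B \right)} = -5 + B^{2} B = -5 + B^{3}$)
$\frac{D + v{\left(-59 \right)}}{-9133 + n} = \frac{24435 + \left(-5 + \left(-59\right)^{3}\right)}{-9133 - \frac{1637}{74132}} = \frac{24435 - 205384}{- \frac{677049193}{74132}} = \left(24435 - 205384\right) \left(- \frac{74132}{677049193}\right) = \left(-180949\right) \left(- \frac{74132}{677049193}\right) = \frac{13414111268}{677049193}$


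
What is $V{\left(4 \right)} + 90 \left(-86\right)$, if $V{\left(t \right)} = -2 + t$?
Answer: $-7738$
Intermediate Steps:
$V{\left(4 \right)} + 90 \left(-86\right) = \left(-2 + 4\right) + 90 \left(-86\right) = 2 - 7740 = -7738$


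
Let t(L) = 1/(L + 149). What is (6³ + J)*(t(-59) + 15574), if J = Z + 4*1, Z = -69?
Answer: 211650811/90 ≈ 2.3517e+6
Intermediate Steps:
t(L) = 1/(149 + L)
J = -65 (J = -69 + 4*1 = -69 + 4 = -65)
(6³ + J)*(t(-59) + 15574) = (6³ - 65)*(1/(149 - 59) + 15574) = (216 - 65)*(1/90 + 15574) = 151*(1/90 + 15574) = 151*(1401661/90) = 211650811/90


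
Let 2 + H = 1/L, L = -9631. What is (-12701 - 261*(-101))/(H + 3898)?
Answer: 26311892/7504475 ≈ 3.5062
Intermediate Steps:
H = -19263/9631 (H = -2 + 1/(-9631) = -2 - 1/9631 = -19263/9631 ≈ -2.0001)
(-12701 - 261*(-101))/(H + 3898) = (-12701 - 261*(-101))/(-19263/9631 + 3898) = (-12701 + 26361)/(37522375/9631) = 13660*(9631/37522375) = 26311892/7504475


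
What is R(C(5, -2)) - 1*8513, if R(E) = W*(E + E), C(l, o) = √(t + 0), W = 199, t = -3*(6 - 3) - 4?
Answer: -8513 + 398*I*√13 ≈ -8513.0 + 1435.0*I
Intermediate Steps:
t = -13 (t = -3*3 - 4 = -9 - 4 = -13)
C(l, o) = I*√13 (C(l, o) = √(-13 + 0) = √(-13) = I*√13)
R(E) = 398*E (R(E) = 199*(E + E) = 199*(2*E) = 398*E)
R(C(5, -2)) - 1*8513 = 398*(I*√13) - 1*8513 = 398*I*√13 - 8513 = -8513 + 398*I*√13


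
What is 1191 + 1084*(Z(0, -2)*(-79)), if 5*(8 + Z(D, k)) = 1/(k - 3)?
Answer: 17242611/25 ≈ 6.8970e+5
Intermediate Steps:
Z(D, k) = -8 + 1/(5*(-3 + k)) (Z(D, k) = -8 + 1/(5*(k - 3)) = -8 + 1/(5*(-3 + k)))
1191 + 1084*(Z(0, -2)*(-79)) = 1191 + 1084*(((121 - 40*(-2))/(5*(-3 - 2)))*(-79)) = 1191 + 1084*(((1/5)*(121 + 80)/(-5))*(-79)) = 1191 + 1084*(((1/5)*(-1/5)*201)*(-79)) = 1191 + 1084*(-201/25*(-79)) = 1191 + 1084*(15879/25) = 1191 + 17212836/25 = 17242611/25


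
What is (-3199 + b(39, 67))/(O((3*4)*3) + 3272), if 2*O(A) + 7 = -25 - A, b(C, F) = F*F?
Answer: 645/1619 ≈ 0.39839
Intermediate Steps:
b(C, F) = F**2
O(A) = -16 - A/2 (O(A) = -7/2 + (-25 - A)/2 = -7/2 + (-25/2 - A/2) = -16 - A/2)
(-3199 + b(39, 67))/(O((3*4)*3) + 3272) = (-3199 + 67**2)/((-16 - 3*4*3/2) + 3272) = (-3199 + 4489)/((-16 - 6*3) + 3272) = 1290/((-16 - 1/2*36) + 3272) = 1290/((-16 - 18) + 3272) = 1290/(-34 + 3272) = 1290/3238 = 1290*(1/3238) = 645/1619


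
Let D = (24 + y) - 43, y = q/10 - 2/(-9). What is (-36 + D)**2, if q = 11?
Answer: 23338561/8100 ≈ 2881.3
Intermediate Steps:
y = 119/90 (y = 11/10 - 2/(-9) = 11*(1/10) - 2*(-1/9) = 11/10 + 2/9 = 119/90 ≈ 1.3222)
D = -1591/90 (D = (24 + 119/90) - 43 = 2279/90 - 43 = -1591/90 ≈ -17.678)
(-36 + D)**2 = (-36 - 1591/90)**2 = (-4831/90)**2 = 23338561/8100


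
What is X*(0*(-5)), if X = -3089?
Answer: 0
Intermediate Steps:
X*(0*(-5)) = -0*(-5) = -3089*0 = 0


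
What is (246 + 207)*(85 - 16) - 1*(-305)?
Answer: 31562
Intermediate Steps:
(246 + 207)*(85 - 16) - 1*(-305) = 453*69 + 305 = 31257 + 305 = 31562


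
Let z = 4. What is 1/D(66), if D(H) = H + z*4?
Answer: 1/82 ≈ 0.012195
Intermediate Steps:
D(H) = 16 + H (D(H) = H + 4*4 = H + 16 = 16 + H)
1/D(66) = 1/(16 + 66) = 1/82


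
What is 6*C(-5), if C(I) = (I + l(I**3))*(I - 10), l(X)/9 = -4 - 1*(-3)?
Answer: 1260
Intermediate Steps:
l(X) = -9 (l(X) = 9*(-4 - 1*(-3)) = 9*(-4 + 3) = 9*(-1) = -9)
C(I) = (-10 + I)*(-9 + I) (C(I) = (I - 9)*(I - 10) = (-9 + I)*(-10 + I) = (-10 + I)*(-9 + I))
6*C(-5) = 6*(90 + (-5)**2 - 19*(-5)) = 6*(90 + 25 + 95) = 6*210 = 1260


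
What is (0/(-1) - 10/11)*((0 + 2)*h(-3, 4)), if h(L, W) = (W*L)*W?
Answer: 960/11 ≈ 87.273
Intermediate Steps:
h(L, W) = L*W**2 (h(L, W) = (L*W)*W = L*W**2)
(0/(-1) - 10/11)*((0 + 2)*h(-3, 4)) = (0/(-1) - 10/11)*((0 + 2)*(-3*4**2)) = (0*(-1) - 10*1/11)*(2*(-3*16)) = (0 - 10/11)*(2*(-48)) = -10/11*(-96) = 960/11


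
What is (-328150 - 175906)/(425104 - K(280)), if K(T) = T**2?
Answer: -63007/43338 ≈ -1.4539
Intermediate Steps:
(-328150 - 175906)/(425104 - K(280)) = (-328150 - 175906)/(425104 - 1*280**2) = -504056/(425104 - 1*78400) = -504056/(425104 - 78400) = -504056/346704 = -504056*1/346704 = -63007/43338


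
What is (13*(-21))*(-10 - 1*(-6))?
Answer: 1092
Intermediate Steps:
(13*(-21))*(-10 - 1*(-6)) = -273*(-10 + 6) = -273*(-4) = 1092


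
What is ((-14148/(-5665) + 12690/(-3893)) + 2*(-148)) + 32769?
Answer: 716137697999/22053845 ≈ 32472.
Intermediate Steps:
((-14148/(-5665) + 12690/(-3893)) + 2*(-148)) + 32769 = ((-14148*(-1/5665) + 12690*(-1/3893)) - 296) + 32769 = ((14148/5665 - 12690/3893) - 296) + 32769 = (-16810686/22053845 - 296) + 32769 = -6544748806/22053845 + 32769 = 716137697999/22053845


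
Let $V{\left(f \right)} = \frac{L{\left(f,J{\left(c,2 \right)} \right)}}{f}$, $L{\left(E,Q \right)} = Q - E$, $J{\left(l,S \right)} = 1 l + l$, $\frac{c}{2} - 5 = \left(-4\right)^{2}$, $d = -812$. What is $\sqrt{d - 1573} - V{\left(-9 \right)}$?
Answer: $\frac{31}{3} + 3 i \sqrt{265} \approx 10.333 + 48.836 i$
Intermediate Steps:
$c = 42$ ($c = 10 + 2 \left(-4\right)^{2} = 10 + 2 \cdot 16 = 10 + 32 = 42$)
$J{\left(l,S \right)} = 2 l$ ($J{\left(l,S \right)} = l + l = 2 l$)
$V{\left(f \right)} = \frac{84 - f}{f}$ ($V{\left(f \right)} = \frac{2 \cdot 42 - f}{f} = \frac{84 - f}{f}$)
$\sqrt{d - 1573} - V{\left(-9 \right)} = \sqrt{-812 - 1573} - \frac{84 - -9}{-9} = \sqrt{-2385} - - \frac{84 + 9}{9} = 3 i \sqrt{265} - \left(- \frac{1}{9}\right) 93 = 3 i \sqrt{265} - - \frac{31}{3} = 3 i \sqrt{265} + \frac{31}{3} = \frac{31}{3} + 3 i \sqrt{265}$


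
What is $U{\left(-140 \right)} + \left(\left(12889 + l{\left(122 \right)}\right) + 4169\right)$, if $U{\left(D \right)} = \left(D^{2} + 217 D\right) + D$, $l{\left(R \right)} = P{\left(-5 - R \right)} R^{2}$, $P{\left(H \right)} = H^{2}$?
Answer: $240070174$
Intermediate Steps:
$l{\left(R \right)} = R^{2} \left(-5 - R\right)^{2}$ ($l{\left(R \right)} = \left(-5 - R\right)^{2} R^{2} = R^{2} \left(-5 - R\right)^{2}$)
$U{\left(D \right)} = D^{2} + 218 D$
$U{\left(-140 \right)} + \left(\left(12889 + l{\left(122 \right)}\right) + 4169\right) = - 140 \left(218 - 140\right) + \left(\left(12889 + 122^{2} \left(5 + 122\right)^{2}\right) + 4169\right) = \left(-140\right) 78 + \left(\left(12889 + 14884 \cdot 127^{2}\right) + 4169\right) = -10920 + \left(\left(12889 + 14884 \cdot 16129\right) + 4169\right) = -10920 + \left(\left(12889 + 240064036\right) + 4169\right) = -10920 + \left(240076925 + 4169\right) = -10920 + 240081094 = 240070174$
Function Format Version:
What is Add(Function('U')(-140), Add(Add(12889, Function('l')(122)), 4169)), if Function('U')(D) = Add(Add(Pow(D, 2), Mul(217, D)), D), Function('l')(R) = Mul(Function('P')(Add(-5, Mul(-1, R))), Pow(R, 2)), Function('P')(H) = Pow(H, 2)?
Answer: 240070174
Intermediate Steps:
Function('l')(R) = Mul(Pow(R, 2), Pow(Add(-5, Mul(-1, R)), 2)) (Function('l')(R) = Mul(Pow(Add(-5, Mul(-1, R)), 2), Pow(R, 2)) = Mul(Pow(R, 2), Pow(Add(-5, Mul(-1, R)), 2)))
Function('U')(D) = Add(Pow(D, 2), Mul(218, D))
Add(Function('U')(-140), Add(Add(12889, Function('l')(122)), 4169)) = Add(Mul(-140, Add(218, -140)), Add(Add(12889, Mul(Pow(122, 2), Pow(Add(5, 122), 2))), 4169)) = Add(Mul(-140, 78), Add(Add(12889, Mul(14884, Pow(127, 2))), 4169)) = Add(-10920, Add(Add(12889, Mul(14884, 16129)), 4169)) = Add(-10920, Add(Add(12889, 240064036), 4169)) = Add(-10920, Add(240076925, 4169)) = Add(-10920, 240081094) = 240070174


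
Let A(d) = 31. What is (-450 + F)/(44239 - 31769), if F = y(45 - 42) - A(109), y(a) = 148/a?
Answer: -259/7482 ≈ -0.034616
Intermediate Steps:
F = 55/3 (F = 148/(45 - 42) - 1*31 = 148/3 - 31 = 55/3 ≈ 18.333)
(-450 + F)/(44239 - 31769) = (-450 + 55/3)/(44239 - 31769) = -1295/3/12470 = -1295/3*1/12470 = -259/7482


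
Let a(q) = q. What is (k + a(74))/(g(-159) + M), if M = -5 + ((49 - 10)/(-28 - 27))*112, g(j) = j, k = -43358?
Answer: 595155/3347 ≈ 177.82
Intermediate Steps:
M = -4643/55 (M = -5 + (39/(-55))*112 = -5 + (39*(-1/55))*112 = -5 - 39/55*112 = -5 - 4368/55 = -4643/55 ≈ -84.418)
(k + a(74))/(g(-159) + M) = (-43358 + 74)/(-159 - 4643/55) = -43284/(-13388/55) = -43284*(-55/13388) = 595155/3347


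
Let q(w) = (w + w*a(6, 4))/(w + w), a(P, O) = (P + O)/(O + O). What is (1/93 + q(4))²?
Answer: 714025/553536 ≈ 1.2899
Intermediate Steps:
a(P, O) = (O + P)/(2*O) (a(P, O) = (O + P)/((2*O)) = (O + P)*(1/(2*O)) = (O + P)/(2*O))
q(w) = 9/8 (q(w) = (w + w*((½)*(4 + 6)/4))/(w + w) = (w + w*((½)*(¼)*10))/((2*w)) = (w + w*(5/4))*(1/(2*w)) = (w + 5*w/4)*(1/(2*w)) = (9*w/4)*(1/(2*w)) = 9/8)
(1/93 + q(4))² = (1/93 + 9/8)² = (845/744)² = 714025/553536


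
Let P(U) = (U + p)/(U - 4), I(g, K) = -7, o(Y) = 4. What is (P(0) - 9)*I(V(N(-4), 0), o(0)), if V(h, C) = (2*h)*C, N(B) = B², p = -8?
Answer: 49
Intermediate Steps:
V(h, C) = 2*C*h
P(U) = (-8 + U)/(-4 + U) (P(U) = (U - 8)/(U - 4) = (-8 + U)/(-4 + U))
(P(0) - 9)*I(V(N(-4), 0), o(0)) = ((-8 + 0)/(-4 + 0) - 9)*(-7) = (-8/(-4) - 9)*(-7) = (-¼*(-8) - 9)*(-7) = (2 - 9)*(-7) = -7*(-7) = 49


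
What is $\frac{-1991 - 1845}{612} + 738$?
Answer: $\frac{111955}{153} \approx 731.73$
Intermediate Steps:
$\frac{-1991 - 1845}{612} + 738 = \left(-3836\right) \frac{1}{612} + 738 = - \frac{959}{153} + 738 = \frac{111955}{153}$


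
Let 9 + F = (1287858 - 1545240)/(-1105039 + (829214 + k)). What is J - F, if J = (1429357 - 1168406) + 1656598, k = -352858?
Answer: 401845286244/209561 ≈ 1.9176e+6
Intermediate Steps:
F = -1800255/209561 (F = -9 + (1287858 - 1545240)/(-1105039 + (829214 - 352858)) = -9 - 257382/(-1105039 + 476356) = -9 - 257382/(-628683) = -9 - 257382*(-1/628683) = -9 + 85794/209561 = -1800255/209561 ≈ -8.5906)
J = 1917549 (J = 260951 + 1656598 = 1917549)
J - F = 1917549 - 1*(-1800255/209561) = 1917549 + 1800255/209561 = 401845286244/209561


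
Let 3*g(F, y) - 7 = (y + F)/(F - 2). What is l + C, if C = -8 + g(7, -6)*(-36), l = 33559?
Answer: 167323/5 ≈ 33465.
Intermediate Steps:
g(F, y) = 7/3 + (F + y)/(3*(-2 + F)) (g(F, y) = 7/3 + ((y + F)/(F - 2))/3 = 7/3 + ((F + y)/(-2 + F))/3 = 7/3 + (F + y)/(3*(-2 + F)))
C = -472/5 (C = -8 + ((-14 - 6 + 8*7)/(3*(-2 + 7)))*(-36) = -8 + ((1/3)*(-14 - 6 + 56)/5)*(-36) = -8 + ((1/3)*(1/5)*36)*(-36) = -8 + (12/5)*(-36) = -8 - 432/5 = -472/5 ≈ -94.400)
l + C = 33559 - 472/5 = 167323/5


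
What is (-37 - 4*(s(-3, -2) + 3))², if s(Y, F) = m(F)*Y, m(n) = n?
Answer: 5329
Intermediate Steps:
s(Y, F) = F*Y
(-37 - 4*(s(-3, -2) + 3))² = (-37 - 4*(-2*(-3) + 3))² = (-37 - 4*(6 + 3))² = (-37 - 4*9)² = (-37 - 36)² = (-73)² = 5329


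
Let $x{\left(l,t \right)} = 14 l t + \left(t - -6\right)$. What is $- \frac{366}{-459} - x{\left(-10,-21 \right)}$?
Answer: $- \frac{447403}{153} \approx -2924.2$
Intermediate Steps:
$x{\left(l,t \right)} = 6 + t + 14 l t$ ($x{\left(l,t \right)} = 14 l t + \left(t + 6\right) = 14 l t + \left(6 + t\right) = 6 + t + 14 l t$)
$- \frac{366}{-459} - x{\left(-10,-21 \right)} = - \frac{366}{-459} - \left(6 - 21 + 14 \left(-10\right) \left(-21\right)\right) = \left(-366\right) \left(- \frac{1}{459}\right) - \left(6 - 21 + 2940\right) = \frac{122}{153} - 2925 = - \frac{447403}{153}$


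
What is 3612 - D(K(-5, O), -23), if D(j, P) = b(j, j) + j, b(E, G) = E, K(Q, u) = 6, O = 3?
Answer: 3600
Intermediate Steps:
D(j, P) = 2*j (D(j, P) = j + j = 2*j)
3612 - D(K(-5, O), -23) = 3612 - 2*6 = 3612 - 1*12 = 3612 - 12 = 3600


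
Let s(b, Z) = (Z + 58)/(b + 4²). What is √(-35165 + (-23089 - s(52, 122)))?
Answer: I*√16836171/17 ≈ 241.36*I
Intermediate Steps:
s(b, Z) = (58 + Z)/(16 + b) (s(b, Z) = (58 + Z)/(b + 16) = (58 + Z)/(16 + b))
√(-35165 + (-23089 - s(52, 122))) = √(-35165 + (-23089 - (58 + 122)/(16 + 52))) = √(-35165 + (-23089 - 180/68)) = √(-35165 + (-23089 - 1*45/17)) = √(-35165 + (-23089 - 45/17)) = √(-35165 - 392558/17) = √(-990363/17) = I*√16836171/17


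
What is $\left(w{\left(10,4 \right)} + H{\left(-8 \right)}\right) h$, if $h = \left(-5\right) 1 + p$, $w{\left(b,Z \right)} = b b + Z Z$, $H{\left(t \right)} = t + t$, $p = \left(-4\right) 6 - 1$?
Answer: $-3000$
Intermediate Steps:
$p = -25$ ($p = -24 - 1 = -25$)
$H{\left(t \right)} = 2 t$
$w{\left(b,Z \right)} = Z^{2} + b^{2}$ ($w{\left(b,Z \right)} = b^{2} + Z^{2} = Z^{2} + b^{2}$)
$h = -30$ ($h = \left(-5\right) 1 - 25 = -5 - 25 = -30$)
$\left(w{\left(10,4 \right)} + H{\left(-8 \right)}\right) h = \left(\left(4^{2} + 10^{2}\right) + 2 \left(-8\right)\right) \left(-30\right) = \left(\left(16 + 100\right) - 16\right) \left(-30\right) = \left(116 - 16\right) \left(-30\right) = 100 \left(-30\right) = -3000$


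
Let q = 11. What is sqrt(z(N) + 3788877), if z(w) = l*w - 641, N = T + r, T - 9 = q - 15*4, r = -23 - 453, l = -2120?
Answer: 2*sqrt(1220539) ≈ 2209.6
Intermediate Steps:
r = -476
T = -40 (T = 9 + (11 - 15*4) = 9 + (11 - 60) = 9 - 49 = -40)
N = -516 (N = -40 - 476 = -516)
z(w) = -641 - 2120*w (z(w) = -2120*w - 641 = -641 - 2120*w)
sqrt(z(N) + 3788877) = sqrt((-641 - 2120*(-516)) + 3788877) = sqrt((-641 + 1093920) + 3788877) = sqrt(1093279 + 3788877) = sqrt(4882156) = 2*sqrt(1220539)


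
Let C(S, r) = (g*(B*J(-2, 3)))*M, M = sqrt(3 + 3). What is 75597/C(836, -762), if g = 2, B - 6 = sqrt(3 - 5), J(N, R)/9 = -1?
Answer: -25199*sqrt(6)/228 + 25199*I*sqrt(3)/684 ≈ -270.72 + 63.81*I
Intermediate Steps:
J(N, R) = -9 (J(N, R) = 9*(-1) = -9)
B = 6 + I*sqrt(2) (B = 6 + sqrt(3 - 5) = 6 + sqrt(-2) = 6 + I*sqrt(2) ≈ 6.0 + 1.4142*I)
M = sqrt(6) ≈ 2.4495
C(S, r) = sqrt(6)*(-108 - 18*I*sqrt(2)) (C(S, r) = (2*((6 + I*sqrt(2))*(-9)))*sqrt(6) = (2*(-54 - 9*I*sqrt(2)))*sqrt(6) = (-108 - 18*I*sqrt(2))*sqrt(6) = sqrt(6)*(-108 - 18*I*sqrt(2)))
75597/C(836, -762) = 75597/((18*sqrt(6)*(-6 - I*sqrt(2)))) = 75597*(sqrt(6)/(108*(-6 - I*sqrt(2)))) = 25199*sqrt(6)/(36*(-6 - I*sqrt(2)))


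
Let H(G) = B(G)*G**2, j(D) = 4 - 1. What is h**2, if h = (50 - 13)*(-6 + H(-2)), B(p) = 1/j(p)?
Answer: 268324/9 ≈ 29814.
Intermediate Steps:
j(D) = 3
B(p) = 1/3
H(G) = G**2/3
h = -518/3 (h = (50 - 13)*(-6 + (1/3)*(-2)**2) = 37*(-6 + (1/3)*4) = 37*(-6 + 4/3) = 37*(-14/3) = -518/3 ≈ -172.67)
h**2 = (-518/3)**2 = 268324/9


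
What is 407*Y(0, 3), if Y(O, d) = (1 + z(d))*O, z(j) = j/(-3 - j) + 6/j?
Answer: 0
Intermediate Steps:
z(j) = 6/j + j/(-3 - j)
Y(O, d) = O*(1 + (18 - d² + 6*d)/(d*(3 + d))) (Y(O, d) = (1 + (18 - d² + 6*d)/(d*(3 + d)))*O = O*(1 + (18 - d² + 6*d)/(d*(3 + d))))
407*Y(0, 3) = 407*(9*0*(2 + 3)/(3*(3 + 3))) = 407*(9*0*(⅓)*5/6) = 407*(9*0*(⅓)*(⅙)*5) = 407*0 = 0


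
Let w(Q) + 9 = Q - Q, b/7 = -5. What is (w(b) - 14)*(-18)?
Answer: 414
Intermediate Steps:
b = -35 (b = 7*(-5) = -35)
w(Q) = -9 (w(Q) = -9 + (Q - Q) = -9 + 0 = -9)
(w(b) - 14)*(-18) = (-9 - 14)*(-18) = -23*(-18) = 414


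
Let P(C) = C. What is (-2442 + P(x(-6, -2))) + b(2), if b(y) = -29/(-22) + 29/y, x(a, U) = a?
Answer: -26754/11 ≈ -2432.2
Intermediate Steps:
b(y) = 29/22 + 29/y (b(y) = -29*(-1/22) + 29/y = 29/22 + 29/y)
(-2442 + P(x(-6, -2))) + b(2) = (-2442 - 6) + (29/22 + 29/2) = -2448 + (29/22 + 29*(½)) = -2448 + (29/22 + 29/2) = -2448 + 174/11 = -26754/11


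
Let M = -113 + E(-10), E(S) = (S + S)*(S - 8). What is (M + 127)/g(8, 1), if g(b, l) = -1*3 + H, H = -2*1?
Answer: -374/5 ≈ -74.800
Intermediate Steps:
H = -2
g(b, l) = -5 (g(b, l) = -1*3 - 2 = -3 - 2 = -5)
E(S) = 2*S*(-8 + S) (E(S) = (2*S)*(-8 + S) = 2*S*(-8 + S))
M = 247 (M = -113 + 2*(-10)*(-8 - 10) = -113 + 2*(-10)*(-18) = -113 + 360 = 247)
(M + 127)/g(8, 1) = (247 + 127)/(-5) = 374*(-1/5) = -374/5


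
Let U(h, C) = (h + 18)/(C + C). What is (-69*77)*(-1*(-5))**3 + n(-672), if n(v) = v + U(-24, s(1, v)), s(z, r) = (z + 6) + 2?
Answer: -1994392/3 ≈ -6.6480e+5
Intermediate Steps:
s(z, r) = 8 + z (s(z, r) = (6 + z) + 2 = 8 + z)
U(h, C) = (18 + h)/(2*C) (U(h, C) = (18 + h)/((2*C)) = (18 + h)*(1/(2*C)) = (18 + h)/(2*C))
n(v) = -1/3 + v (n(v) = v + (18 - 24)/(2*(8 + 1)) = v + (1/2)*(-6)/9 = v + (1/2)*(1/9)*(-6) = v - 1/3 = -1/3 + v)
(-69*77)*(-1*(-5))**3 + n(-672) = (-69*77)*(-1*(-5))**3 + (-1/3 - 672) = -5313*5**3 - 2017/3 = -5313*125 - 2017/3 = -664125 - 2017/3 = -1994392/3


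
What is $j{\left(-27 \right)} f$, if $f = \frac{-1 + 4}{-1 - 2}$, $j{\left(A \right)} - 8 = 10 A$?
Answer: $262$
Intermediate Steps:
$j{\left(A \right)} = 8 + 10 A$
$f = -1$ ($f = \frac{3}{-3} = 3 \left(- \frac{1}{3}\right) = -1$)
$j{\left(-27 \right)} f = \left(8 + 10 \left(-27\right)\right) \left(-1\right) = \left(8 - 270\right) \left(-1\right) = \left(-262\right) \left(-1\right) = 262$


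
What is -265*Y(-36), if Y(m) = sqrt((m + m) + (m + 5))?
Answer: -265*I*sqrt(103) ≈ -2689.5*I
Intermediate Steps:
Y(m) = sqrt(5 + 3*m) (Y(m) = sqrt(2*m + (5 + m)) = sqrt(5 + 3*m))
-265*Y(-36) = -265*sqrt(5 + 3*(-36)) = -265*sqrt(5 - 108) = -265*I*sqrt(103)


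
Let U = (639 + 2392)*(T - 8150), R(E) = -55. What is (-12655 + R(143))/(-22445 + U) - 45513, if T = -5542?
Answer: -1889831598451/41522897 ≈ -45513.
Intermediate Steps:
U = -41500452 (U = (639 + 2392)*(-5542 - 8150) = 3031*(-13692) = -41500452)
(-12655 + R(143))/(-22445 + U) - 45513 = (-12655 - 55)/(-22445 - 41500452) - 45513 = -12710/(-41522897) - 45513 = -12710*(-1/41522897) - 45513 = 12710/41522897 - 45513 = -1889831598451/41522897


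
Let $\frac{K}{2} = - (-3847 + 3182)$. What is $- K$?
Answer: $-1330$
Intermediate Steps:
$K = 1330$ ($K = 2 \left(- (-3847 + 3182)\right) = 2 \left(\left(-1\right) \left(-665\right)\right) = 2 \cdot 665 = 1330$)
$- K = \left(-1\right) 1330 = -1330$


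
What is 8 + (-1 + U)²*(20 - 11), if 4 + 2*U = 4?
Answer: 17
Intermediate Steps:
U = 0 (U = -2 + (½)*4 = -2 + 2 = 0)
8 + (-1 + U)²*(20 - 11) = 8 + (-1 + 0)²*(20 - 11) = 8 + (-1)²*9 = 8 + 1*9 = 8 + 9 = 17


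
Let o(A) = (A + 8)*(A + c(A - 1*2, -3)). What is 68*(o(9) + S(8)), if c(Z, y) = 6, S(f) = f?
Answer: 17884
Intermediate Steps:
o(A) = (6 + A)*(8 + A) (o(A) = (A + 8)*(A + 6) = (8 + A)*(6 + A) = (6 + A)*(8 + A))
68*(o(9) + S(8)) = 68*((48 + 9² + 14*9) + 8) = 68*((48 + 81 + 126) + 8) = 68*(255 + 8) = 68*263 = 17884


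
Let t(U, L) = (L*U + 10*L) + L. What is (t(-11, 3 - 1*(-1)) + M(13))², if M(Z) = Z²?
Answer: 28561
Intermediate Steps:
t(U, L) = 11*L + L*U (t(U, L) = (10*L + L*U) + L = 11*L + L*U)
(t(-11, 3 - 1*(-1)) + M(13))² = ((3 - 1*(-1))*(11 - 11) + 13²)² = ((3 + 1)*0 + 169)² = (4*0 + 169)² = (0 + 169)² = 169² = 28561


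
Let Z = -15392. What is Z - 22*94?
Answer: -17460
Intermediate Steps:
Z - 22*94 = -15392 - 22*94 = -15392 - 1*2068 = -15392 - 2068 = -17460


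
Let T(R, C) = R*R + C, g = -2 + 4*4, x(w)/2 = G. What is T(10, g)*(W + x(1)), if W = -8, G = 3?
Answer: -228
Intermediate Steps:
x(w) = 6 (x(w) = 2*3 = 6)
g = 14 (g = -2 + 16 = 14)
T(R, C) = C + R**2 (T(R, C) = R**2 + C = C + R**2)
T(10, g)*(W + x(1)) = (14 + 10**2)*(-8 + 6) = (14 + 100)*(-2) = 114*(-2) = -228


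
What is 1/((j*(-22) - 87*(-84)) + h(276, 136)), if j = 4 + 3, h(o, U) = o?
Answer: 1/7430 ≈ 0.00013459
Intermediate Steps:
j = 7
1/((j*(-22) - 87*(-84)) + h(276, 136)) = 1/((7*(-22) - 87*(-84)) + 276) = 1/((-154 + 7308) + 276) = 1/(7154 + 276) = 1/7430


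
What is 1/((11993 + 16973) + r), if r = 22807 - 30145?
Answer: 1/21628 ≈ 4.6236e-5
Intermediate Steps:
r = -7338
1/((11993 + 16973) + r) = 1/((11993 + 16973) - 7338) = 1/(28966 - 7338) = 1/21628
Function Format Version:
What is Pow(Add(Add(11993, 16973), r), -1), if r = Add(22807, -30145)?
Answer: Rational(1, 21628) ≈ 4.6236e-5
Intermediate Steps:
r = -7338
Pow(Add(Add(11993, 16973), r), -1) = Pow(Add(Add(11993, 16973), -7338), -1) = Pow(Add(28966, -7338), -1) = Pow(21628, -1) = Rational(1, 21628)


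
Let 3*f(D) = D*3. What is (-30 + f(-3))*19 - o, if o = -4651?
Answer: 4024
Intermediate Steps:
f(D) = D (f(D) = (D*3)/3 = (3*D)/3 = D)
(-30 + f(-3))*19 - o = (-30 - 3)*19 - 1*(-4651) = -33*19 + 4651 = -627 + 4651 = 4024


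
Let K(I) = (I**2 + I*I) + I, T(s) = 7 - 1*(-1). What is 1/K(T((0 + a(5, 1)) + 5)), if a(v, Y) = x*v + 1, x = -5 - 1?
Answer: 1/136 ≈ 0.0073529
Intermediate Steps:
x = -6
a(v, Y) = 1 - 6*v (a(v, Y) = -6*v + 1 = 1 - 6*v)
T(s) = 8 (T(s) = 7 + 1 = 8)
K(I) = I + 2*I**2 (K(I) = (I**2 + I**2) + I = 2*I**2 + I = I + 2*I**2)
1/K(T((0 + a(5, 1)) + 5)) = 1/(8*(1 + 2*8)) = 1/(8*(1 + 16)) = 1/(8*17) = 1/136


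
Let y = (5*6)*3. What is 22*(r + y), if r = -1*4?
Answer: 1892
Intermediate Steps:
r = -4
y = 90 (y = 30*3 = 90)
22*(r + y) = 22*(-4 + 90) = 22*86 = 1892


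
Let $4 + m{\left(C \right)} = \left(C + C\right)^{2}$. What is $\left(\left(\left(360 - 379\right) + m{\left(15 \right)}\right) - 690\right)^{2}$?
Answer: $34969$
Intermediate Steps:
$m{\left(C \right)} = -4 + 4 C^{2}$ ($m{\left(C \right)} = -4 + \left(C + C\right)^{2} = -4 + \left(2 C\right)^{2} = -4 + 4 C^{2}$)
$\left(\left(\left(360 - 379\right) + m{\left(15 \right)}\right) - 690\right)^{2} = \left(\left(\left(360 - 379\right) - \left(4 - 4 \cdot 15^{2}\right)\right) - 690\right)^{2} = \left(\left(-19 + \left(-4 + 4 \cdot 225\right)\right) - 690\right)^{2} = \left(\left(-19 + \left(-4 + 900\right)\right) - 690\right)^{2} = \left(\left(-19 + 896\right) - 690\right)^{2} = \left(877 - 690\right)^{2} = 187^{2} = 34969$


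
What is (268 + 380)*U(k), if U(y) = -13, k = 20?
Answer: -8424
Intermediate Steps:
(268 + 380)*U(k) = (268 + 380)*(-13) = 648*(-13) = -8424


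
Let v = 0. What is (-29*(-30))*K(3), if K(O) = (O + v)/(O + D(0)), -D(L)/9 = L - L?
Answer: 870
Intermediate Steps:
D(L) = 0 (D(L) = -9*(L - L) = -9*0 = 0)
K(O) = 1 (K(O) = (O + 0)/(O + 0) = O/O = 1)
(-29*(-30))*K(3) = -29*(-30)*1 = 870*1 = 870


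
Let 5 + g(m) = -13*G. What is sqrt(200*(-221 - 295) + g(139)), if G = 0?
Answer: I*sqrt(103205) ≈ 321.26*I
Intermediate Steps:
g(m) = -5 (g(m) = -5 - 13*0 = -5 + 0 = -5)
sqrt(200*(-221 - 295) + g(139)) = sqrt(200*(-221 - 295) - 5) = sqrt(200*(-516) - 5) = sqrt(-103200 - 5) = sqrt(-103205) = I*sqrt(103205)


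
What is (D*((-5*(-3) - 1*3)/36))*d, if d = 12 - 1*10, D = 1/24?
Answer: 1/36 ≈ 0.027778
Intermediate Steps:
D = 1/24 ≈ 0.041667
d = 2 (d = 12 - 10 = 2)
(D*((-5*(-3) - 1*3)/36))*d = (((-5*(-3) - 1*3)/36)/24)*2 = (((15 - 3)*(1/36))/24)*2 = ((12*(1/36))/24)*2 = ((1/24)*(⅓))*2 = (1/72)*2 = 1/36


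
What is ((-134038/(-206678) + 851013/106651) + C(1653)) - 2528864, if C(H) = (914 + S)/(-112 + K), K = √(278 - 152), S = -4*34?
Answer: -1074855709398276112/425035270441 - 1167*√14/6209 ≈ -2.5289e+6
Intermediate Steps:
S = -136
K = 3*√14 (K = √126 = 3*√14 ≈ 11.225)
C(H) = 778/(-112 + 3*√14) (C(H) = (914 - 136)/(-112 + 3*√14) = 778/(-112 + 3*√14))
((-134038/(-206678) + 851013/106651) + C(1653)) - 2528864 = ((-134038/(-206678) + 851013/106651) + (-6224/887 - 1167*√14/6209)) - 2528864 = ((-134038*(-1/206678) + 851013*(1/106651)) + (-6224/887 - 1167*√14/6209)) - 2528864 = ((67019/103339 + 851013/106651) + (-6224/887 - 1167*√14/6209)) - 2528864 = (4134368512/479182943 + (-6224/887 - 1167*√14/6209)) - 2528864 = (684750232912/425035270441 - 1167*√14/6209) - 2528864 = -1074855709398276112/425035270441 - 1167*√14/6209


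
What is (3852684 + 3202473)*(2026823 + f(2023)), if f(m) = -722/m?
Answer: 28927993611551499/2023 ≈ 1.4300e+13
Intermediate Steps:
(3852684 + 3202473)*(2026823 + f(2023)) = (3852684 + 3202473)*(2026823 - 722/2023) = 7055157*(2026823 - 722*1/2023) = 7055157*(2026823 - 722/2023) = 7055157*(4100262207/2023) = 28927993611551499/2023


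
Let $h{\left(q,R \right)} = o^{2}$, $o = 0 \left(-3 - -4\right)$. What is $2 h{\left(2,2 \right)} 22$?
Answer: $0$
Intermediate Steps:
$o = 0$ ($o = 0 \left(-3 + 4\right) = 0 \cdot 1 = 0$)
$h{\left(q,R \right)} = 0$ ($h{\left(q,R \right)} = 0^{2} = 0$)
$2 h{\left(2,2 \right)} 22 = 2 \cdot 0 \cdot 22 = 0 \cdot 22 = 0$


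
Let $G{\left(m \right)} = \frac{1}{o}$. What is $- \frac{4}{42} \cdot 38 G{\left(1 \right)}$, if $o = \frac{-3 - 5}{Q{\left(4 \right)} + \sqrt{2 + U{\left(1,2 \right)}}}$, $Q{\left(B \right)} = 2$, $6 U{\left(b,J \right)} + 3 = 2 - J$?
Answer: $\frac{19}{21} + \frac{19 \sqrt{6}}{84} \approx 1.4588$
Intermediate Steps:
$U{\left(b,J \right)} = - \frac{1}{6} - \frac{J}{6}$ ($U{\left(b,J \right)} = - \frac{1}{2} + \frac{2 - J}{6} = - \frac{1}{2} - \left(- \frac{1}{3} + \frac{J}{6}\right) = - \frac{1}{6} - \frac{J}{6}$)
$o = - \frac{8}{2 + \frac{\sqrt{6}}{2}}$ ($o = \frac{-3 - 5}{2 + \sqrt{2 - \frac{1}{2}}} = - \frac{8}{2 + \sqrt{2 - \frac{1}{2}}} = - \frac{8}{2 + \sqrt{\frac{3}{2}}} = - \frac{8}{2 + \frac{\sqrt{6}}{2}} \approx -2.4808$)
$G{\left(m \right)} = \frac{1}{- \frac{32}{5} + \frac{8 \sqrt{6}}{5}}$
$- \frac{4}{42} \cdot 38 G{\left(1 \right)} = - \frac{4}{42} \cdot 38 \left(- \frac{1}{4} - \frac{\sqrt{6}}{16}\right) = \left(-4\right) \frac{1}{42} \cdot 38 \left(- \frac{1}{4} - \frac{\sqrt{6}}{16}\right) = \left(- \frac{2}{21}\right) 38 \left(- \frac{1}{4} - \frac{\sqrt{6}}{16}\right) = - \frac{76 \left(- \frac{1}{4} - \frac{\sqrt{6}}{16}\right)}{21} = \frac{19}{21} + \frac{19 \sqrt{6}}{84}$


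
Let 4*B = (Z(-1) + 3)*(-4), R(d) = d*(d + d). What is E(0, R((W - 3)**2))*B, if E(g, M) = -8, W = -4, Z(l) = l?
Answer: 16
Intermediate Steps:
R(d) = 2*d**2 (R(d) = d*(2*d) = 2*d**2)
B = -2 (B = ((-1 + 3)*(-4))/4 = (2*(-4))/4 = (1/4)*(-8) = -2)
E(0, R((W - 3)**2))*B = -8*(-2) = 16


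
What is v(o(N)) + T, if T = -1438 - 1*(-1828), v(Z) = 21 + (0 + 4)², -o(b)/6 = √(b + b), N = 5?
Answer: 427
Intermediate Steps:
o(b) = -6*√2*√b (o(b) = -6*√(b + b) = -6*√2*√b)
v(Z) = 37 (v(Z) = 21 + 4² = 21 + 16 = 37)
T = 390 (T = -1438 + 1828 = 390)
v(o(N)) + T = 37 + 390 = 427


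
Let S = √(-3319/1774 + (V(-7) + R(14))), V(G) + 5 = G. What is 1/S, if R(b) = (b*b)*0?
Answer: -I*√43652818/24607 ≈ -0.2685*I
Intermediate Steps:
V(G) = -5 + G
R(b) = 0 (R(b) = b²*0 = 0)
S = I*√43652818/1774 (S = √(-3319/1774 + ((-5 - 7) + 0)) = √(-3319*1/1774 + (-12 + 0)) = √(-3319/1774 - 12) = √(-24607/1774) = I*√43652818/1774 ≈ 3.7244*I)
1/S = 1/(I*√43652818/1774) = -I*√43652818/24607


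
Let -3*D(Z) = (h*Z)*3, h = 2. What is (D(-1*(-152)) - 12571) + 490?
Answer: -12385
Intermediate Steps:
D(Z) = -2*Z (D(Z) = -2*Z*3/3 = -2*Z)
(D(-1*(-152)) - 12571) + 490 = (-(-2)*(-152) - 12571) + 490 = (-2*152 - 12571) + 490 = (-304 - 12571) + 490 = -12875 + 490 = -12385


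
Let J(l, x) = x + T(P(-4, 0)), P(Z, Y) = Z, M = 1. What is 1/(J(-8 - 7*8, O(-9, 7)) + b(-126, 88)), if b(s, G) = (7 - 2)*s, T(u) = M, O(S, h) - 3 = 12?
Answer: -1/614 ≈ -0.0016287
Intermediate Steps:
O(S, h) = 15 (O(S, h) = 3 + 12 = 15)
T(u) = 1
b(s, G) = 5*s
J(l, x) = 1 + x (J(l, x) = x + 1 = 1 + x)
1/(J(-8 - 7*8, O(-9, 7)) + b(-126, 88)) = 1/((1 + 15) + 5*(-126)) = 1/(16 - 630) = 1/(-614) = -1/614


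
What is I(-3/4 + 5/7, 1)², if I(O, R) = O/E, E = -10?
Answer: 1/78400 ≈ 1.2755e-5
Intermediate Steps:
I(O, R) = -O/10 (I(O, R) = O/(-10) = O*(-⅒) = -O/10)
I(-3/4 + 5/7, 1)² = (-(-3/4 + 5/7)/10)² = (-(-3*¼ + 5*(⅐))/10)² = (-(-¾ + 5/7)/10)² = (-⅒*(-1/28))² = (1/280)² = 1/78400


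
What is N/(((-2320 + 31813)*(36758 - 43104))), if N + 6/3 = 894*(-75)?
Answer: 33526/93581289 ≈ 0.00035826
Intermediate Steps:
N = -67052 (N = -2 + 894*(-75) = -2 - 67050 = -67052)
N/(((-2320 + 31813)*(36758 - 43104))) = -67052*1/((-2320 + 31813)*(36758 - 43104)) = -67052/(29493*(-6346)) = -67052/(-187162578) = -67052*(-1/187162578) = 33526/93581289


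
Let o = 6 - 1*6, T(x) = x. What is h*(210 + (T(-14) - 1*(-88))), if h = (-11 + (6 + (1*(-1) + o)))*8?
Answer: -13632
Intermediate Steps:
o = 0 (o = 6 - 6 = 0)
h = -48 (h = (-11 + (6 + (1*(-1) + 0)))*8 = (-11 + (6 + (-1 + 0)))*8 = (-11 + (6 - 1))*8 = (-11 + 5)*8 = -6*8 = -48)
h*(210 + (T(-14) - 1*(-88))) = -48*(210 + (-14 - 1*(-88))) = -48*(210 + (-14 + 88)) = -48*(210 + 74) = -48*284 = -13632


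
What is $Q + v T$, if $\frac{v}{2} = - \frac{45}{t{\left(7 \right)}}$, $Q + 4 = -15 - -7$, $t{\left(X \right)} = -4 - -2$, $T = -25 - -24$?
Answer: $-57$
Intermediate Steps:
$T = -1$ ($T = -25 + 24 = -1$)
$t{\left(X \right)} = -2$ ($t{\left(X \right)} = -4 + 2 = -2$)
$Q = -12$ ($Q = -4 - 8 = -12$)
$v = 45$ ($v = 2 \left(- \frac{45}{-2}\right) = 2 \left(\left(-45\right) \left(- \frac{1}{2}\right)\right) = 2 \cdot \frac{45}{2} = 45$)
$Q + v T = -12 + 45 \left(-1\right) = -12 - 45 = -57$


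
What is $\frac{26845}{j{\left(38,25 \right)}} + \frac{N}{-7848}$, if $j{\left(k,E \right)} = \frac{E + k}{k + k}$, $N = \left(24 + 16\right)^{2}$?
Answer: $\frac{31768940}{981} \approx 32384.0$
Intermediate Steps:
$N = 1600$ ($N = 40^{2} = 1600$)
$j{\left(k,E \right)} = \frac{E + k}{2 k}$
$\frac{26845}{j{\left(38,25 \right)}} + \frac{N}{-7848} = \frac{26845}{\frac{1}{2} \cdot \frac{1}{38} \left(25 + 38\right)} + \frac{1600}{-7848} = \frac{26845}{\frac{1}{2} \cdot \frac{1}{38} \cdot 63} + 1600 \left(- \frac{1}{7848}\right) = \frac{26845}{\frac{63}{76}} - \frac{200}{981} = 26845 \cdot \frac{76}{63} - \frac{200}{981} = \frac{291460}{9} - \frac{200}{981} = \frac{31768940}{981}$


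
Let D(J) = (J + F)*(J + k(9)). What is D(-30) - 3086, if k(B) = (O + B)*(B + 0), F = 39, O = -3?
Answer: -2870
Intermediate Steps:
k(B) = B*(-3 + B) (k(B) = (-3 + B)*(B + 0) = (-3 + B)*B = B*(-3 + B))
D(J) = (39 + J)*(54 + J) (D(J) = (J + 39)*(J + 9*(-3 + 9)) = (39 + J)*(J + 9*6) = (39 + J)*(J + 54) = (39 + J)*(54 + J))
D(-30) - 3086 = (2106 + (-30)**2 + 93*(-30)) - 3086 = (2106 + 900 - 2790) - 3086 = 216 - 3086 = -2870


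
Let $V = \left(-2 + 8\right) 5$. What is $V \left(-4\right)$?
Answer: $-120$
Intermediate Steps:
$V = 30$ ($V = 6 \cdot 5 = 30$)
$V \left(-4\right) = 30 \left(-4\right) = -120$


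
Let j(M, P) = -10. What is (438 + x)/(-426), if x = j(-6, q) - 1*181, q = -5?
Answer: -247/426 ≈ -0.57981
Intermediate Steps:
x = -191 (x = -10 - 1*181 = -10 - 181 = -191)
(438 + x)/(-426) = (438 - 191)/(-426) = 247*(-1/426) = -247/426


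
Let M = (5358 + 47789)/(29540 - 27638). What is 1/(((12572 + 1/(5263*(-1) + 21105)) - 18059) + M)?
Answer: -7532871/41122374008 ≈ -0.00018318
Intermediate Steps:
M = 53147/1902 ≈ 27.943
1/(((12572 + 1/(5263*(-1) + 21105)) - 18059) + M) = 1/(((12572 + 1/(5263*(-1) + 21105)) - 18059) + 53147/1902) = 1/(((12572 + 1/(-5263 + 21105)) - 18059) + 53147/1902) = 1/(((12572 + 1/15842) - 18059) + 53147/1902) = 1/((199165625/15842 - 18059) + 53147/1902) = 1/(-86925053/15842 + 53147/1902) = 1/(-41122374008/7532871) = -7532871/41122374008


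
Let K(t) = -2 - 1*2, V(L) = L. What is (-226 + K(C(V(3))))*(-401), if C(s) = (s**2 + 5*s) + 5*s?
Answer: 92230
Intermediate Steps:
C(s) = s**2 + 10*s
K(t) = -4 (K(t) = -2 - 2 = -4)
(-226 + K(C(V(3))))*(-401) = (-226 - 4)*(-401) = -230*(-401) = 92230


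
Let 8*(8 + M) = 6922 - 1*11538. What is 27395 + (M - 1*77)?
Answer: 26733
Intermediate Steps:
M = -585 (M = -8 + (6922 - 1*11538)/8 = -8 + (6922 - 11538)/8 = -8 + (⅛)*(-4616) = -8 - 577 = -585)
27395 + (M - 1*77) = 27395 + (-585 - 1*77) = 27395 + (-585 - 77) = 27395 - 662 = 26733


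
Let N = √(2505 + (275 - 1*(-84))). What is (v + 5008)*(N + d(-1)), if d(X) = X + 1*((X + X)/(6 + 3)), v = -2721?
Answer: -25157/9 + 9148*√179 ≈ 1.1960e+5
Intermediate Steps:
d(X) = 11*X/9 (d(X) = X + 1*((2*X)/9) = X + 1*((2*X)*(⅑)) = X + 1*(2*X/9) = X + 2*X/9 = 11*X/9)
N = 4*√179 (N = √(2505 + (275 + 84)) = √(2505 + 359) = √2864 = 4*√179 ≈ 53.516)
(v + 5008)*(N + d(-1)) = (-2721 + 5008)*(4*√179 + (11/9)*(-1)) = 2287*(4*√179 - 11/9) = 2287*(-11/9 + 4*√179) = -25157/9 + 9148*√179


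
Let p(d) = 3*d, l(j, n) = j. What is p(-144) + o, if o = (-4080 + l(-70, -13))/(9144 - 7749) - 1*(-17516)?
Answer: 4765606/279 ≈ 17081.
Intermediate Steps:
o = 4886134/279 (o = (-4080 - 70)/(9144 - 7749) - 1*(-17516) = -4150/1395 + 17516 = -4150*1/1395 + 17516 = -830/279 + 17516 = 4886134/279 ≈ 17513.)
p(-144) + o = 3*(-144) + 4886134/279 = -432 + 4886134/279 = 4765606/279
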